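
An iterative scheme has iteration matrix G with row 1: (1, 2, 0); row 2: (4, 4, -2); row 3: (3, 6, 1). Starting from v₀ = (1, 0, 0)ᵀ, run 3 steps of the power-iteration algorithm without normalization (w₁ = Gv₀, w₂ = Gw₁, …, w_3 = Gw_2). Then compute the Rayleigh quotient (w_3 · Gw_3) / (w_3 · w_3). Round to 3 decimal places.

λ ≈ 2.970

w1 = Gv₀ = (1, 4, 3)
w2 = Gw1 = (9, 14, 30)
w3 = Gw2 = (37, 32, 141)
Gw3 = (101, -6, 444)
w3·Gw3 = 37·101 + 32·(-6) + 141·444 = 66149; w3·w3 = 37·37 + 32·32 + 141·141 = 22274
λ ≈ 66149/22274 = 2.970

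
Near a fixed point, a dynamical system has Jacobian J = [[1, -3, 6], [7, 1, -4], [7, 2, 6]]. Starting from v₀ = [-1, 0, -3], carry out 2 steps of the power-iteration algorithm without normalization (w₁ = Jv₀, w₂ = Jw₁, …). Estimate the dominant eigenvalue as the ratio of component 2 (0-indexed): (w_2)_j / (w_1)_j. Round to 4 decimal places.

10.9200

w1 = Jv₀ = (1·(-1) + (-3)·0 + 6·(-3); 7·(-1) + 1·0 + (-4)·(-3); 7·(-1) + 2·0 + 6·(-3)) = (-19, 5, -25)
w2 = Jw1 = (1·(-19) + (-3)·5 + 6·(-25); 7·(-19) + 1·5 + (-4)·(-25); 7·(-19) + 2·5 + 6·(-25)) = (-184, -28, -273)
Ratio at component: -273 / -25 = 10.9200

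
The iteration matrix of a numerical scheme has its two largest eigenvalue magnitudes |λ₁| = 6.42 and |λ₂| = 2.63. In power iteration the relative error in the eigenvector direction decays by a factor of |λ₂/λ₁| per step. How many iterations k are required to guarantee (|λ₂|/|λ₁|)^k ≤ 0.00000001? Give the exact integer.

21

|λ₂/λ₁| = 2.63/6.42 = 0.40966
Need k ≥ ln(0.00000001) / ln(0.40966) = -18.4207 / -0.8924 ≈ 20.641
Smallest integer k satisfying the bound: 21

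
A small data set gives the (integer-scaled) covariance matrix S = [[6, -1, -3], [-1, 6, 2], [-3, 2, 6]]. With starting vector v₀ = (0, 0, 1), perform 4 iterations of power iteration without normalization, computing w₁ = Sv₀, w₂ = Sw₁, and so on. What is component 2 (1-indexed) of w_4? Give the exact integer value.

w1 = Sv₀ = (6·0 + (-1)·0 + (-3)·1; (-1)·0 + 6·0 + 2·1; (-3)·0 + 2·0 + 6·1) = (-3, 2, 6)
w2 = Sw1 = (6·(-3) + (-1)·2 + (-3)·6; (-1)·(-3) + 6·2 + 2·6; (-3)·(-3) + 2·2 + 6·6) = (-38, 27, 49)
w3 = Sw2 = (-402, 298, 462)
w4 = Sw3 = (-4096, 3114, 4574)
The requested component of w4 is 3114.

3114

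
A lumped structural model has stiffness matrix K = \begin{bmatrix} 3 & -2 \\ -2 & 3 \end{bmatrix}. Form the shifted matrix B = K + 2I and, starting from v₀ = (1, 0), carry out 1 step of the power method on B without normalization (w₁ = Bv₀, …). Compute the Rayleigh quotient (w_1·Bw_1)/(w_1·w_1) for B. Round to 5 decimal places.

6.37931

B = K + 2I has rows (5, -2); (-2, 5)
w1 = Bv₀ = (5·1 + (-2)·0; (-2)·1 + 5·0) = (5, -2)
Bw1 = (29, -20)
w1·Bw1 = 185; w1·w1 = 29; μ ≈ 185/29 = 6.37931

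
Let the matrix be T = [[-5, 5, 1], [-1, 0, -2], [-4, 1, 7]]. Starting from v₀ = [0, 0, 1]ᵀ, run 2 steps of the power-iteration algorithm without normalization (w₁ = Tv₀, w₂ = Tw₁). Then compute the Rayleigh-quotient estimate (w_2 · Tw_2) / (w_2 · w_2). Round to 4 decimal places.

λ ≈ 6.9130

w1 = Tv₀ = ((-5)·0 + 5·0 + 1·1; (-1)·0 + 0·0 + (-2)·1; (-4)·0 + 1·0 + 7·1) = (1, -2, 7)
w2 = Tw1 = ((-5)·1 + 5·(-2) + 1·7; (-1)·1 + 0·(-2) + (-2)·7; (-4)·1 + 1·(-2) + 7·7) = (-8, -15, 43)
Tw2 = (8, -78, 318)
w2·Tw2 = (-8)·8 + (-15)·(-78) + 43·318 = 14780; w2·w2 = (-8)·(-8) + (-15)·(-15) + 43·43 = 2138
λ ≈ 14780/2138 = 6.9130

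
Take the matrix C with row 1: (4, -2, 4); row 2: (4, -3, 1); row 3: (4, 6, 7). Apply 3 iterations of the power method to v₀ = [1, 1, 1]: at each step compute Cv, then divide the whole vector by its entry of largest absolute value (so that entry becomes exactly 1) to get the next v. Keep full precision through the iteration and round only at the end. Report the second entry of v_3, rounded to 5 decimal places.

0.24408

Cv0 = (6.000000, 2.000000, 17.000000); divide by 17.000000 → v1 = (0.352941, 0.117647, 1.000000)
Cv1 = (5.176471, 2.058824, 9.117647); divide by 9.117647 → v2 = (0.567742, 0.225806, 1.000000)
Cv2 = (5.819355, 2.593548, 10.625806); divide by 10.625806 → v3 = (0.547662, 0.244080, 1.000000)
Requested entry of v3: 402/1647 = 0.24408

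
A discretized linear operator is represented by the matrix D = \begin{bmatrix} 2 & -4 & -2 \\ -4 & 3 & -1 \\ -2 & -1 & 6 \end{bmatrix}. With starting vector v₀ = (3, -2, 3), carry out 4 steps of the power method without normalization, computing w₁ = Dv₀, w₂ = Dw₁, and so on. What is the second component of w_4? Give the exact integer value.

-4219

w1 = Dv₀ = (8, -21, 14)
w2 = Dw1 = (72, -109, 89)
w3 = Dw2 = (402, -704, 499)
w4 = Dw3 = (2622, -4219, 2894)
The requested component of w4 is -4219.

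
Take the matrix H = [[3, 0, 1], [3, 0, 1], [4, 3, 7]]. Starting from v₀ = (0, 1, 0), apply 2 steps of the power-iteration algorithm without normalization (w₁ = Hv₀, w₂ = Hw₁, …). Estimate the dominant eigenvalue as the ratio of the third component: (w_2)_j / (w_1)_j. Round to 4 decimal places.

λ ≈ 7.0000

w1 = Hv₀ = (0, 0, 3)
w2 = Hw1 = (3, 3, 21)
Ratio at component: 21 / 3 = 7.0000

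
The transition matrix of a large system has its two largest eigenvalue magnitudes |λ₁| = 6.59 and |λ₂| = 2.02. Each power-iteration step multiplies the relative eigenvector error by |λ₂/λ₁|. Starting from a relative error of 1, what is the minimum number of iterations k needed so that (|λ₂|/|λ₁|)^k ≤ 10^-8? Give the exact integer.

16

|λ₂/λ₁| = 2.02/6.59 = 0.30653
Need k ≥ ln(10^-8) / ln(0.30653) = -18.4207 / -1.1825 ≈ 15.578
Smallest integer k satisfying the bound: 16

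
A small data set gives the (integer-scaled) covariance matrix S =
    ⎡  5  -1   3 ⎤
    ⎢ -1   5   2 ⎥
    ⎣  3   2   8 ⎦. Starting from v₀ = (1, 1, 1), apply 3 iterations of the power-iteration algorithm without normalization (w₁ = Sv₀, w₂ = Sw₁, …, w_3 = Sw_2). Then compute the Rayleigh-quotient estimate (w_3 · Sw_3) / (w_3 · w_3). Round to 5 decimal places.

w1 = Sv₀ = (5·1 + (-1)·1 + 3·1; (-1)·1 + 5·1 + 2·1; 3·1 + 2·1 + 8·1) = (7, 6, 13)
w2 = Sw1 = (5·7 + (-1)·6 + 3·13; (-1)·7 + 5·6 + 2·13; 3·7 + 2·6 + 8·13) = (68, 49, 137)
w3 = Sw2 = (702, 451, 1398)
Sw3 = (7253, 4349, 14192)
w3·Sw3 = 702·7253 + 451·4349 + 1398·14192 = 26893421; w3·w3 = 702·702 + 451·451 + 1398·1398 = 2650609
λ ≈ 26893421/2650609 = 10.14613

λ ≈ 10.14613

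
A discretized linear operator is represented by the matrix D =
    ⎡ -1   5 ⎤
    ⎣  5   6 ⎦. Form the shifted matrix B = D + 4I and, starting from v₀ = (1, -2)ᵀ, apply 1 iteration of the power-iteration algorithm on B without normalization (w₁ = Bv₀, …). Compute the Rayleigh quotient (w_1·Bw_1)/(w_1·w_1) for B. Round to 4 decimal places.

B = D + 4I has rows (3, 5); (5, 10)
w1 = Bv₀ = (3·1 + 5·(-2); 5·1 + 10·(-2)) = (-7, -15)
Bw1 = (-96, -185)
w1·Bw1 = 3447; w1·w1 = 274; μ ≈ 3447/274 = 12.5803

μ ≈ 12.5803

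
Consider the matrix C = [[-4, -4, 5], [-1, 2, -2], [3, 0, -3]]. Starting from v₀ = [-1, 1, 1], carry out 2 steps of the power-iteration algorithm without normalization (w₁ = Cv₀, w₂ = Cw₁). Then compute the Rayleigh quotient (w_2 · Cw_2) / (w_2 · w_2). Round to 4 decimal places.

λ ≈ -6.6542

w1 = Cv₀ = ((-4)·(-1) + (-4)·1 + 5·1; (-1)·(-1) + 2·1 + (-2)·1; 3·(-1) + 0·1 + (-3)·1) = (5, 1, -6)
w2 = Cw1 = ((-4)·5 + (-4)·1 + 5·(-6); (-1)·5 + 2·1 + (-2)·(-6); 3·5 + 0·1 + (-3)·(-6)) = (-54, 9, 33)
Cw2 = (345, 6, -261)
w2·Cw2 = (-54)·345 + 9·6 + 33·(-261) = -27189; w2·w2 = (-54)·(-54) + 9·9 + 33·33 = 4086
λ ≈ -27189/4086 = -6.6542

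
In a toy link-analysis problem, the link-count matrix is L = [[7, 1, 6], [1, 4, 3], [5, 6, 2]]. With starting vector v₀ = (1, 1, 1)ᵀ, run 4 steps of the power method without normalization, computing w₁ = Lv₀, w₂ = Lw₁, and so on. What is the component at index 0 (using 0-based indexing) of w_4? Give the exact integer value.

26923

w1 = Lv₀ = (14, 8, 13)
w2 = Lw1 = (184, 85, 144)
w3 = Lw2 = (2237, 956, 1718)
w4 = Lw3 = (26923, 11215, 20357)
The requested component of w4 is 26923.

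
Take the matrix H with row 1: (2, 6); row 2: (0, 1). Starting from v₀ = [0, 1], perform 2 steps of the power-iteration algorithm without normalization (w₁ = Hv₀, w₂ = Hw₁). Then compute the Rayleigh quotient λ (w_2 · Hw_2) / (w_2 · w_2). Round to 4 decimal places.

w1 = Hv₀ = (2·0 + 6·1; 0·0 + 1·1) = (6, 1)
w2 = Hw1 = (2·6 + 6·1; 0·6 + 1·1) = (18, 1)
Hw2 = (42, 1)
w2·Hw2 = 18·42 + 1·1 = 757; w2·w2 = 18·18 + 1·1 = 325
λ ≈ 757/325 = 2.3292

2.3292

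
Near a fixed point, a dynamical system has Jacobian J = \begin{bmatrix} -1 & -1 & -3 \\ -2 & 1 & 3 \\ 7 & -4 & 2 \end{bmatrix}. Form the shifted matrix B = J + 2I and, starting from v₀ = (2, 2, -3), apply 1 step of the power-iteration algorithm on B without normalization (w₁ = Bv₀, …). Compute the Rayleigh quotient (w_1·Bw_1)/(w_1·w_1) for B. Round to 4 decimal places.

B = J + 2I has rows (1, -1, -3); (-2, 3, 3); (7, -4, 4)
w1 = Bv₀ = (9, -7, -6)
Bw1 = (34, -57, 67)
w1·Bw1 = 303; w1·w1 = 166; μ ≈ 303/166 = 1.8253

μ ≈ 1.8253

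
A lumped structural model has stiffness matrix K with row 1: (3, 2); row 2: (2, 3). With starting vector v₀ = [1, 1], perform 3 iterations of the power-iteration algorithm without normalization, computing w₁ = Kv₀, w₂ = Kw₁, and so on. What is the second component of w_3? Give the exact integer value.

125

w1 = Kv₀ = (3·1 + 2·1; 2·1 + 3·1) = (5, 5)
w2 = Kw1 = (3·5 + 2·5; 2·5 + 3·5) = (25, 25)
w3 = Kw2 = (125, 125)
The requested component of w3 is 125.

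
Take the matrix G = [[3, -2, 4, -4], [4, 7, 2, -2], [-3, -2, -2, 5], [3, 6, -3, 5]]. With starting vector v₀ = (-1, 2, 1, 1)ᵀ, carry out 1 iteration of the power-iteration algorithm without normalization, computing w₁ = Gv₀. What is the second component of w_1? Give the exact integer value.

10

w1 = Gv₀ = (-7, 10, 2, 11)
The requested component of w1 is 10.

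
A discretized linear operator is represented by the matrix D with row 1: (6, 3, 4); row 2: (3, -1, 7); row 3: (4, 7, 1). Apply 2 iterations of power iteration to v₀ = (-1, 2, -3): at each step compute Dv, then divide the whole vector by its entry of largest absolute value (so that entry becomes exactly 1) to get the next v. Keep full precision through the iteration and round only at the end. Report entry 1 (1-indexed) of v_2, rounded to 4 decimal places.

0.5471

Dv0 = (-12.00000, -26.00000, 7.00000); divide by -26.00000 → v1 = (0.46154, 1.00000, -0.26923)
Dv1 = (4.69231, -1.50000, 8.57692); divide by 8.57692 → v2 = (0.54709, -0.17489, 1.00000)
Requested entry of v2: -122/-223 = 0.5471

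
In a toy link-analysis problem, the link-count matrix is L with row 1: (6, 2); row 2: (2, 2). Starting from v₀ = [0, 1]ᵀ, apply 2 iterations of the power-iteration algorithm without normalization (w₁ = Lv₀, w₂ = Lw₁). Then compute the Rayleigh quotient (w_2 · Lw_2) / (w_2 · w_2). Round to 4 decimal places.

6.8000

w1 = Lv₀ = (6·0 + 2·1; 2·0 + 2·1) = (2, 2)
w2 = Lw1 = (6·2 + 2·2; 2·2 + 2·2) = (16, 8)
Lw2 = (112, 48)
w2·Lw2 = 16·112 + 8·48 = 2176; w2·w2 = 16·16 + 8·8 = 320
λ ≈ 2176/320 = 6.8000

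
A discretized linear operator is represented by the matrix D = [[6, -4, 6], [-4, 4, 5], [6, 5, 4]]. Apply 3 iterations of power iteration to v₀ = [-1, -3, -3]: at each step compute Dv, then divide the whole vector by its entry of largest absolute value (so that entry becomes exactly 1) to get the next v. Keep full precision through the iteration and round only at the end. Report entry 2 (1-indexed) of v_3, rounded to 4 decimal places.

Dv0 = (-12.00000, -23.00000, -33.00000); divide by -33.00000 → v1 = (0.36364, 0.69697, 1.00000)
Dv1 = (5.39394, 6.33333, 9.66667); divide by 9.66667 → v2 = (0.55799, 0.65517, 1.00000)
Dv2 = (6.72727, 5.38871, 10.62382); divide by 10.62382 → v3 = (0.63323, 0.50723, 1.00000)
Requested entry of v3: -1719/-3389 = 0.5072

0.5072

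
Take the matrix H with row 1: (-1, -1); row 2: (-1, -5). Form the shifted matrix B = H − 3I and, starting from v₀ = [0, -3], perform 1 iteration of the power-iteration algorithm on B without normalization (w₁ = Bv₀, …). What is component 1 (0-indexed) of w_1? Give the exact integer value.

B = H − 3I has rows (-4, -1); (-1, -8)
w1 = Bv₀ = ((-4)·0 + (-1)·(-3); (-1)·0 + (-8)·(-3)) = (3, 24)
Requested component of w1: 24

24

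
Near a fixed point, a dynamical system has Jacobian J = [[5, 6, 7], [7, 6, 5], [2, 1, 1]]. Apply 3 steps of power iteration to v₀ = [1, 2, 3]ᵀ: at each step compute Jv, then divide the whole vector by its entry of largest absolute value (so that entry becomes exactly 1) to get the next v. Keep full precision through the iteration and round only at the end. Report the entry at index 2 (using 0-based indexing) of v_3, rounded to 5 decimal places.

Jv0 = (38.000000, 34.000000, 7.000000); divide by 38.000000 → v1 = (1.000000, 0.894737, 0.184211)
Jv1 = (11.657895, 13.289474, 3.078947); divide by 13.289474 → v2 = (0.877228, 1.000000, 0.231683)
Jv2 = (12.007921, 13.299010, 2.986139); divide by 13.299010 → v3 = (0.902918, 1.000000, 0.224538)
Requested entry of v3: 1508/6716 = 0.22454

0.22454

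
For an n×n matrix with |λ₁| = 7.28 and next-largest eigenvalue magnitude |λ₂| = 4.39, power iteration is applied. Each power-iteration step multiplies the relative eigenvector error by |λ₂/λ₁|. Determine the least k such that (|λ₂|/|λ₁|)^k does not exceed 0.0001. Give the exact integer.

19

|λ₂/λ₁| = 4.39/7.28 = 0.60302
Need k ≥ ln(0.0001) / ln(0.60302) = -9.2103 / -0.5058 ≈ 18.209
Smallest integer k satisfying the bound: 19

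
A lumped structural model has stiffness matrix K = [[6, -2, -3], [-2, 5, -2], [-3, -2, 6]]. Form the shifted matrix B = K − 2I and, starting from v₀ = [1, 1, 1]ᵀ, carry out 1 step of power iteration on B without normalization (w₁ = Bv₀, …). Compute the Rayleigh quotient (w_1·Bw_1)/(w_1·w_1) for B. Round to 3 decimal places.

B = K − 2I has rows (4, -2, -3); (-2, 3, -2); (-3, -2, 4)
w1 = Bv₀ = (-1, -1, -1)
Bw1 = (1, 1, 1)
w1·Bw1 = -3; w1·w1 = 3; μ ≈ -3/3 = -1.000

-1.000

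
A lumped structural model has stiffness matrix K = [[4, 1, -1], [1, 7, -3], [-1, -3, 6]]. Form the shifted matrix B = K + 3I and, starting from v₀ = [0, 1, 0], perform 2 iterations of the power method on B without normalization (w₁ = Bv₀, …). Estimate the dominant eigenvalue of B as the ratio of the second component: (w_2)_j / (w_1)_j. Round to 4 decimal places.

B = K + 3I has rows (7, 1, -1); (1, 10, -3); (-1, -3, 9)
w1 = Bv₀ = (7·0 + 1·1 + (-1)·0; 1·0 + 10·1 + (-3)·0; (-1)·0 + (-3)·1 + 9·0) = (1, 10, -3)
w2 = Bw1 = (7·1 + 1·10 + (-1)·(-3); 1·1 + 10·10 + (-3)·(-3); (-1)·1 + (-3)·10 + 9·(-3)) = (20, 110, -58)
Ratio: 110/10 = 11.0000

11.0000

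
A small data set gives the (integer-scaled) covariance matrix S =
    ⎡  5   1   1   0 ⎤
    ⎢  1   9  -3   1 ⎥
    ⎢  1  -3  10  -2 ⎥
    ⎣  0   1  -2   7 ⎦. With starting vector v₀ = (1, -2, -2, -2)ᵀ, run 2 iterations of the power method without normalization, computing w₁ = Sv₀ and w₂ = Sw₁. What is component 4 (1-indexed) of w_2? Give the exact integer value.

-79

w1 = Sv₀ = (5·1 + 1·(-2) + 1·(-2) + 0·(-2); 1·1 + 9·(-2) + (-3)·(-2) + 1·(-2); 1·1 + (-3)·(-2) + 10·(-2) + (-2)·(-2); 0·1 + 1·(-2) + (-2)·(-2) + 7·(-2)) = (1, -13, -9, -12)
w2 = Sw1 = (5·1 + 1·(-13) + 1·(-9) + 0·(-12); 1·1 + 9·(-13) + (-3)·(-9) + 1·(-12); 1·1 + (-3)·(-13) + 10·(-9) + (-2)·(-12); 0·1 + 1·(-13) + (-2)·(-9) + 7·(-12)) = (-17, -101, -26, -79)
The requested component of w2 is -79.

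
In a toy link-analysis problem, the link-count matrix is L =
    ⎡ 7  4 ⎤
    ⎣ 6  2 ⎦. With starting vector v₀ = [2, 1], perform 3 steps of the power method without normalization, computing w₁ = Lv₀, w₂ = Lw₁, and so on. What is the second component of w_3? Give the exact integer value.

w1 = Lv₀ = (18, 14)
w2 = Lw1 = (182, 136)
w3 = Lw2 = (1818, 1364)
The requested component of w3 is 1364.

1364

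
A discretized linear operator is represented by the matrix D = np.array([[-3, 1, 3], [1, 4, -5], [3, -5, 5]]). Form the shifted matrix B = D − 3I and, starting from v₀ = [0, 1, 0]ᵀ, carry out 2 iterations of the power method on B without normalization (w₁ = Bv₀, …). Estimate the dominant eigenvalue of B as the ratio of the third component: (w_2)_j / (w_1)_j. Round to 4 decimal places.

B = D − 3I has rows (-6, 1, 3); (1, 1, -5); (3, -5, 2)
w1 = Bv₀ = ((-6)·0 + 1·1 + 3·0; 1·0 + 1·1 + (-5)·0; 3·0 + (-5)·1 + 2·0) = (1, 1, -5)
w2 = Bw1 = ((-6)·1 + 1·1 + 3·(-5); 1·1 + 1·1 + (-5)·(-5); 3·1 + (-5)·1 + 2·(-5)) = (-20, 27, -12)
Ratio: -12/-5 = 2.4000

2.4000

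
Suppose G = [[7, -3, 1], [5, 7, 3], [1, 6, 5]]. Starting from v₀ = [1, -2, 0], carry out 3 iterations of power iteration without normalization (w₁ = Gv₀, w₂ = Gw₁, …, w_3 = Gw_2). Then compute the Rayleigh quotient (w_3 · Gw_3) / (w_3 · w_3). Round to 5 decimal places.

w1 = Gv₀ = (13, -9, -11)
w2 = Gw1 = (107, -31, -96)
w3 = Gw2 = (746, 30, -559)
Gw3 = (4573, 2263, -1869)
w3·Gw3 = 746·4573 + 30·2263 + (-559)·(-1869) = 4524119; w3·w3 = 746·746 + 30·30 + (-559)·(-559) = 869897
λ ≈ 4524119/869897 = 5.20075

5.20075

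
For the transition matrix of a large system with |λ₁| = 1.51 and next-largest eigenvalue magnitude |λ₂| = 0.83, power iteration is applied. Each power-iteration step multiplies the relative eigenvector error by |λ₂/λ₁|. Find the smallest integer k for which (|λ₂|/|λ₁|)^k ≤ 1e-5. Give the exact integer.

|λ₂/λ₁| = 0.83/1.51 = 0.54967
Need k ≥ ln(1e-5) / ln(0.54967) = -11.5129 / -0.5984 ≈ 19.238
Smallest integer k satisfying the bound: 20

20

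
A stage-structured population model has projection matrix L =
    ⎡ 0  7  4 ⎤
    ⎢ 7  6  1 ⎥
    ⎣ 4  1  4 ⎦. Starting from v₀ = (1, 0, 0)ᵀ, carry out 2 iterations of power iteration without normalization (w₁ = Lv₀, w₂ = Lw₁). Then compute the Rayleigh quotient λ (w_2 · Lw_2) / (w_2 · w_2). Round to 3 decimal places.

w1 = Lv₀ = (0, 7, 4)
w2 = Lw1 = (65, 46, 23)
Lw2 = (414, 754, 398)
w2·Lw2 = 65·414 + 46·754 + 23·398 = 70748; w2·w2 = 65·65 + 46·46 + 23·23 = 6870
λ ≈ 70748/6870 = 10.298

10.298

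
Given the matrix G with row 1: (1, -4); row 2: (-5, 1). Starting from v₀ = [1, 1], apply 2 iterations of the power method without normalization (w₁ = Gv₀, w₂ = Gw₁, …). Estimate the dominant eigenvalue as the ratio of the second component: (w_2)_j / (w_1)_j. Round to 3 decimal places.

λ ≈ -2.750

w1 = Gv₀ = (1·1 + (-4)·1; (-5)·1 + 1·1) = (-3, -4)
w2 = Gw1 = (1·(-3) + (-4)·(-4); (-5)·(-3) + 1·(-4)) = (13, 11)
Ratio at component: 11 / -4 = -2.750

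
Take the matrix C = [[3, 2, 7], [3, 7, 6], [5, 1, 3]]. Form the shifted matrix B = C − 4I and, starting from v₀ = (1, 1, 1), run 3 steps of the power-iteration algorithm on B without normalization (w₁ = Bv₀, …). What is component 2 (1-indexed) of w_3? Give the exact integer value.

705

B = C − 4I has rows (-1, 2, 7); (3, 3, 6); (5, 1, -1)
w1 = Bv₀ = ((-1)·1 + 2·1 + 7·1; 3·1 + 3·1 + 6·1; 5·1 + 1·1 + (-1)·1) = (8, 12, 5)
w2 = Bw1 = ((-1)·8 + 2·12 + 7·5; 3·8 + 3·12 + 6·5; 5·8 + 1·12 + (-1)·5) = (51, 90, 47)
w3 = Bw2 = (458, 705, 298)
Requested component of w3: 705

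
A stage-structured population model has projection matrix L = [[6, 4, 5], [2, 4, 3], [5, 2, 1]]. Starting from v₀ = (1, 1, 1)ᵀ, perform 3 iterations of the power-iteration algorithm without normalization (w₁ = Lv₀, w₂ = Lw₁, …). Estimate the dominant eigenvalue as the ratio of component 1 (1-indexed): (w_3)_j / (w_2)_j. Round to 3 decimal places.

w1 = Lv₀ = (6·1 + 4·1 + 5·1; 2·1 + 4·1 + 3·1; 5·1 + 2·1 + 1·1) = (15, 9, 8)
w2 = Lw1 = (6·15 + 4·9 + 5·8; 2·15 + 4·9 + 3·8; 5·15 + 2·9 + 1·8) = (166, 90, 101)
w3 = Lw2 = (1861, 995, 1111)
Ratio at component: 1861 / 166 = 11.211

11.211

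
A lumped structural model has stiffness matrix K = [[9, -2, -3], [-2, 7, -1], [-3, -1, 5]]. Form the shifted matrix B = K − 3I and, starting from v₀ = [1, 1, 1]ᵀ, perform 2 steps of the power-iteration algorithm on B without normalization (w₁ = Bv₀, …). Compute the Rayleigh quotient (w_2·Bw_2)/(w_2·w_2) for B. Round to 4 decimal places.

6.5333

B = K − 3I has rows (6, -2, -3); (-2, 4, -1); (-3, -1, 2)
w1 = Bv₀ = (1, 1, -2)
w2 = Bw1 = (10, 4, -8)
Bw2 = (76, 4, -50)
w2·Bw2 = 1176; w2·w2 = 180; μ ≈ 1176/180 = 6.5333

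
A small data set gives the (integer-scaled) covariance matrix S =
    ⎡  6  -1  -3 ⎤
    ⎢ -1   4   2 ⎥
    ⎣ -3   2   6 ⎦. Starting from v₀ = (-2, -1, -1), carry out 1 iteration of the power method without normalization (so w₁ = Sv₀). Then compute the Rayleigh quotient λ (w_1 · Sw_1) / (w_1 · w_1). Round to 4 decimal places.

4.0952

w1 = Sv₀ = (6·(-2) + (-1)·(-1) + (-3)·(-1); (-1)·(-2) + 4·(-1) + 2·(-1); (-3)·(-2) + 2·(-1) + 6·(-1)) = (-8, -4, -2)
Sw1 = (-38, -12, 4)
w1·Sw1 = (-8)·(-38) + (-4)·(-12) + (-2)·4 = 344; w1·w1 = (-8)·(-8) + (-4)·(-4) + (-2)·(-2) = 84
λ ≈ 344/84 = 4.0952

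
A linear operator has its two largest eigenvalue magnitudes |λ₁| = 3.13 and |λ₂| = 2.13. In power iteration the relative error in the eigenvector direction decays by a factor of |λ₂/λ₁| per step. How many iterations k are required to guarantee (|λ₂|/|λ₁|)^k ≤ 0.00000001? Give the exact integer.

48

|λ₂/λ₁| = 2.13/3.13 = 0.68051
Need k ≥ ln(0.00000001) / ln(0.68051) = -18.4207 / -0.3849 ≈ 47.857
Smallest integer k satisfying the bound: 48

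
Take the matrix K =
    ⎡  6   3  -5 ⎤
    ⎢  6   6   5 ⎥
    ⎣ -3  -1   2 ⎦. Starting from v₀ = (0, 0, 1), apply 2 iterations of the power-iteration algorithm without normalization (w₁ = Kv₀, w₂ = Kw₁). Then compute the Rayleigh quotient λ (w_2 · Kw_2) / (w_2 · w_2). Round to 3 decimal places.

6.354

w1 = Kv₀ = (6·0 + 3·0 + (-5)·1; 6·0 + 6·0 + 5·1; (-3)·0 + (-1)·0 + 2·1) = (-5, 5, 2)
w2 = Kw1 = (6·(-5) + 3·5 + (-5)·2; 6·(-5) + 6·5 + 5·2; (-3)·(-5) + (-1)·5 + 2·2) = (-25, 10, 14)
Kw2 = (-190, -20, 93)
w2·Kw2 = (-25)·(-190) + 10·(-20) + 14·93 = 5852; w2·w2 = (-25)·(-25) + 10·10 + 14·14 = 921
λ ≈ 5852/921 = 6.354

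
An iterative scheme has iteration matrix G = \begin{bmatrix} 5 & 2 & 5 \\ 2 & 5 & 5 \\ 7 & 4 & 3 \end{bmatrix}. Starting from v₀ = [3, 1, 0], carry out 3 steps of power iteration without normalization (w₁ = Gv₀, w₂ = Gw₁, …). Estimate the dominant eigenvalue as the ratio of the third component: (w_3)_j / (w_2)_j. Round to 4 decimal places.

13.4202

w1 = Gv₀ = (17, 11, 25)
w2 = Gw1 = (232, 214, 238)
w3 = Gw2 = (2778, 2724, 3194)
Ratio at component: 3194 / 238 = 13.4202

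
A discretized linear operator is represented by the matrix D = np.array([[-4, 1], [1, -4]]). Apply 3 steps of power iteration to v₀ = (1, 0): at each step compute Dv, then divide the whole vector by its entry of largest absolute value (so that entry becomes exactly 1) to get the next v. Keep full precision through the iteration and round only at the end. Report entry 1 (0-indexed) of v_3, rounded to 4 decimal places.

Dv0 = (-4.00000, 1.00000); divide by -4.00000 → v1 = (1.00000, -0.25000)
Dv1 = (-4.25000, 2.00000); divide by -4.25000 → v2 = (1.00000, -0.47059)
Dv2 = (-4.47059, 2.88235); divide by -4.47059 → v3 = (1.00000, -0.64474)
Requested entry of v3: 49/-76 = -0.6447

-0.6447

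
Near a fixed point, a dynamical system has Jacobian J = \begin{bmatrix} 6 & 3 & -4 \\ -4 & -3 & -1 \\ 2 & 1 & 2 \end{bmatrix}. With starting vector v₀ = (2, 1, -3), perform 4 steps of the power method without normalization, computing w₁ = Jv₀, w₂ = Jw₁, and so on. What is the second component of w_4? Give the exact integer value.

w1 = Jv₀ = (27, -8, -1)
w2 = Jw1 = (142, -83, 44)
w3 = Jw2 = (427, -363, 289)
w4 = Jw3 = (317, -908, 1069)
The requested component of w4 is -908.

-908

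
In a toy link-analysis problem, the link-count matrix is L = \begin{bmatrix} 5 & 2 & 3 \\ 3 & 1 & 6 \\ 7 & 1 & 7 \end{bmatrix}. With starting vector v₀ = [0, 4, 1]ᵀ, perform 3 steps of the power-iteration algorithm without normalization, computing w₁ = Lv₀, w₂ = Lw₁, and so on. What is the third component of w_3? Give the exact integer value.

2013

w1 = Lv₀ = (5·0 + 2·4 + 3·1; 3·0 + 1·4 + 6·1; 7·0 + 1·4 + 7·1) = (11, 10, 11)
w2 = Lw1 = (5·11 + 2·10 + 3·11; 3·11 + 1·10 + 6·11; 7·11 + 1·10 + 7·11) = (108, 109, 164)
w3 = Lw2 = (1250, 1417, 2013)
The requested component of w3 is 2013.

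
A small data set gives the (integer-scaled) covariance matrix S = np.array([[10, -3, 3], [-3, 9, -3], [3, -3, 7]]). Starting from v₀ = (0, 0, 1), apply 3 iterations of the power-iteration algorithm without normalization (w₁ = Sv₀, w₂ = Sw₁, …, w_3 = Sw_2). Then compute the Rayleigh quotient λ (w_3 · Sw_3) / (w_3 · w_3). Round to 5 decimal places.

λ ≈ 14.79142

w1 = Sv₀ = (3, -3, 7)
w2 = Sw1 = (60, -57, 67)
w3 = Sw2 = (972, -894, 820)
Sw3 = (14862, -13422, 11338)
w3·Sw3 = 972·14862 + (-894)·(-13422) + 820·11338 = 35742292; w3·w3 = 972·972 + (-894)·(-894) + 820·820 = 2416420
λ ≈ 35742292/2416420 = 14.79142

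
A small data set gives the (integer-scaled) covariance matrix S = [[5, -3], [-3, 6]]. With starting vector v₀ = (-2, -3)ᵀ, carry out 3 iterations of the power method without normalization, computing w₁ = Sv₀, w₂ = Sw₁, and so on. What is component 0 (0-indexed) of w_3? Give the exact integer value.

362

w1 = Sv₀ = (-1, -12)
w2 = Sw1 = (31, -69)
w3 = Sw2 = (362, -507)
The requested component of w3 is 362.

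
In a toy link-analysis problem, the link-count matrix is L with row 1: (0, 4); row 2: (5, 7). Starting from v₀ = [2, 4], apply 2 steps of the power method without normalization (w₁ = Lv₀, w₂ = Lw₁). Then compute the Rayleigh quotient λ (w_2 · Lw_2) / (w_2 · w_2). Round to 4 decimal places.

w1 = Lv₀ = (16, 38)
w2 = Lw1 = (152, 346)
Lw2 = (1384, 3182)
w2·Lw2 = 152·1384 + 346·3182 = 1311340; w2·w2 = 152·152 + 346·346 = 142820
λ ≈ 1311340/142820 = 9.1818

λ ≈ 9.1818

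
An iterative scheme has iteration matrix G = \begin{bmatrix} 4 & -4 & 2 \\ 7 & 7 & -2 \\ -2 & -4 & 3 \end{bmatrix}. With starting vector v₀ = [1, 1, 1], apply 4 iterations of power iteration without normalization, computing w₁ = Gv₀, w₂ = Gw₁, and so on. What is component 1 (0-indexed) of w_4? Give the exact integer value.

-344

w1 = Gv₀ = (4·1 + (-4)·1 + 2·1; 7·1 + 7·1 + (-2)·1; (-2)·1 + (-4)·1 + 3·1) = (2, 12, -3)
w2 = Gw1 = (4·2 + (-4)·12 + 2·(-3); 7·2 + 7·12 + (-2)·(-3); (-2)·2 + (-4)·12 + 3·(-3)) = (-46, 104, -61)
w3 = Gw2 = (-722, 528, -507)
w4 = Gw3 = (-6014, -344, -2189)
The requested component of w4 is -344.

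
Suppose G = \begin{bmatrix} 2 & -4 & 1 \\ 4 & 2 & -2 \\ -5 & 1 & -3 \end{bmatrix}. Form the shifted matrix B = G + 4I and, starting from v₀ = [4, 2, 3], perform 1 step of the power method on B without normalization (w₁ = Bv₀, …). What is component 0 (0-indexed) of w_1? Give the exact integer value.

19

B = G + 4I has rows (6, -4, 1); (4, 6, -2); (-5, 1, 1)
w1 = Bv₀ = (6·4 + (-4)·2 + 1·3; 4·4 + 6·2 + (-2)·3; (-5)·4 + 1·2 + 1·3) = (19, 22, -15)
Requested component of w1: 19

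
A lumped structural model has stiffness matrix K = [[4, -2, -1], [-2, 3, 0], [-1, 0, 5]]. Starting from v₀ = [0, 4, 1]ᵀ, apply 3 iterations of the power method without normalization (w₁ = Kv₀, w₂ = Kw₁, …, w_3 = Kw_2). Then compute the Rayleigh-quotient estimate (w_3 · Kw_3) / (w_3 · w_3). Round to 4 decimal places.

6.0803

w1 = Kv₀ = (4·0 + (-2)·4 + (-1)·1; (-2)·0 + 3·4 + 0·1; (-1)·0 + 0·4 + 5·1) = (-9, 12, 5)
w2 = Kw1 = (4·(-9) + (-2)·12 + (-1)·5; (-2)·(-9) + 3·12 + 0·5; (-1)·(-9) + 0·12 + 5·5) = (-65, 54, 34)
w3 = Kw2 = (-402, 292, 235)
Kw3 = (-2427, 1680, 1577)
w3·Kw3 = (-402)·(-2427) + 292·1680 + 235·1577 = 1836809; w3·w3 = (-402)·(-402) + 292·292 + 235·235 = 302093
λ ≈ 1836809/302093 = 6.0803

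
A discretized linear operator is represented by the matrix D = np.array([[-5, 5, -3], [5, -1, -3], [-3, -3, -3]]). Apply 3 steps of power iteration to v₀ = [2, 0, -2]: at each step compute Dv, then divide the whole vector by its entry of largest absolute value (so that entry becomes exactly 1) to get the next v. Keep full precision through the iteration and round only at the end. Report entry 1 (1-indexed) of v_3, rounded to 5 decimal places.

Dv0 = (-4.000000, 16.000000, 0.000000); divide by 16.000000 → v1 = (-0.250000, 1.000000, 0.000000)
Dv1 = (6.250000, -2.250000, -2.250000); divide by 6.250000 → v2 = (1.000000, -0.360000, -0.360000)
Dv2 = (-5.720000, 6.440000, -0.840000); divide by 6.440000 → v3 = (-0.888199, 1.000000, -0.130435)
Requested entry of v3: -572/644 = -0.88820

-0.88820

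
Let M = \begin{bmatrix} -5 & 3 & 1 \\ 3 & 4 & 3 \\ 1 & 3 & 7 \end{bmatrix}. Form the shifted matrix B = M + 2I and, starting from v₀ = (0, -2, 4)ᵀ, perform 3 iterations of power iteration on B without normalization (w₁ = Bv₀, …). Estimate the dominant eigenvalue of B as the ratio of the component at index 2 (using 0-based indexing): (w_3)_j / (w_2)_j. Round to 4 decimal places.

μ ≈ 10.0746

B = M + 2I has rows (-3, 3, 1); (3, 6, 3); (1, 3, 9)
w1 = Bv₀ = (-2, 0, 30)
w2 = Bw1 = (36, 84, 268)
w3 = Bw2 = (412, 1416, 2700)
Ratio: 2700/268 = 10.0746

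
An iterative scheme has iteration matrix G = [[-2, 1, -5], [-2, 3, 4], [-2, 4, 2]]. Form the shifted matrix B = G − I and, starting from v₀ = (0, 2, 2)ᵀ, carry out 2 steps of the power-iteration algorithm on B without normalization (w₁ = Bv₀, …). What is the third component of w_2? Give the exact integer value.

74

B = G − I has rows (-3, 1, -5); (-2, 2, 4); (-2, 4, 1)
w1 = Bv₀ = (-8, 12, 10)
w2 = Bw1 = (-14, 80, 74)
Requested component of w2: 74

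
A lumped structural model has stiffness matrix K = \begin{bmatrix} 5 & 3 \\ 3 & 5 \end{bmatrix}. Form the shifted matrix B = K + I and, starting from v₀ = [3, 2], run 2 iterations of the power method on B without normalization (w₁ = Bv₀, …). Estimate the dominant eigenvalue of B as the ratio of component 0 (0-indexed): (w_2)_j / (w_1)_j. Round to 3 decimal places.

B = K + I has rows (6, 3); (3, 6)
w1 = Bv₀ = (24, 21)
w2 = Bw1 = (207, 198)
Ratio: 207/24 = 8.625

8.625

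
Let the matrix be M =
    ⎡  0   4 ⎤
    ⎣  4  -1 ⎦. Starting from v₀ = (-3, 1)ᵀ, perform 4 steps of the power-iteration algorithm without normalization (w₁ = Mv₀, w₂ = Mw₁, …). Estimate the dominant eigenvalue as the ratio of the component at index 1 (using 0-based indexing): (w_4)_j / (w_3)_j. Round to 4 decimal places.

λ ≈ -2.9578

w1 = Mv₀ = (0·(-3) + 4·1; 4·(-3) + (-1)·1) = (4, -13)
w2 = Mw1 = (0·4 + 4·(-13); 4·4 + (-1)·(-13)) = (-52, 29)
w3 = Mw2 = (116, -237)
w4 = Mw3 = (-948, 701)
Ratio at component: 701 / -237 = -2.9578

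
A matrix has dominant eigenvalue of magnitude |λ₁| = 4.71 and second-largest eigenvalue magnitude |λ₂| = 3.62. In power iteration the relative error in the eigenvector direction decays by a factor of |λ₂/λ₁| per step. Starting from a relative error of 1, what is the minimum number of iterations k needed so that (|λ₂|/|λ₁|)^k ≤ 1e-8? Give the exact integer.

70

|λ₂/λ₁| = 3.62/4.71 = 0.76858
Need k ≥ ln(1e-8) / ln(0.76858) = -18.4207 / -0.2632 ≈ 69.984
Smallest integer k satisfying the bound: 70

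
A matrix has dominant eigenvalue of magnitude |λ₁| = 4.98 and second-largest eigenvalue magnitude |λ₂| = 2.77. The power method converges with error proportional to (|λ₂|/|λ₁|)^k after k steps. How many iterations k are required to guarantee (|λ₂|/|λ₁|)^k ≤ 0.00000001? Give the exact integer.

32

|λ₂/λ₁| = 2.77/4.98 = 0.55622
Need k ≥ ln(0.00000001) / ln(0.55622) = -18.4207 / -0.5866 ≈ 31.403
Smallest integer k satisfying the bound: 32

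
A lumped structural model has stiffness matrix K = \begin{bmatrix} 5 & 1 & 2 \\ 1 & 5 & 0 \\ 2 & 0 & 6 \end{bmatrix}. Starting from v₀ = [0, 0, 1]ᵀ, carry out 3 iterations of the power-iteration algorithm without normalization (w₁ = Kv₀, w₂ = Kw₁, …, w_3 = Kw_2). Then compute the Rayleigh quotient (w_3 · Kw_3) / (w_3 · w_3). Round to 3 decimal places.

w1 = Kv₀ = (5·0 + 1·0 + 2·1; 1·0 + 5·0 + 0·1; 2·0 + 0·0 + 6·1) = (2, 0, 6)
w2 = Kw1 = (5·2 + 1·0 + 2·6; 1·2 + 5·0 + 0·6; 2·2 + 0·0 + 6·6) = (22, 2, 40)
w3 = Kw2 = (192, 32, 284)
Kw3 = (1560, 352, 2088)
w3·Kw3 = 192·1560 + 32·352 + 284·2088 = 903776; w3·w3 = 192·192 + 32·32 + 284·284 = 118544
λ ≈ 903776/118544 = 7.624

λ ≈ 7.624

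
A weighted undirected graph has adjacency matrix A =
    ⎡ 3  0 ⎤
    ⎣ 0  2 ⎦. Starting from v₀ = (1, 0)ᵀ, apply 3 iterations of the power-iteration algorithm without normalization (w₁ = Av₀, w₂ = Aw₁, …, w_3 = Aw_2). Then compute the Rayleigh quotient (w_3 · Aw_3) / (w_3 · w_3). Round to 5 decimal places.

w1 = Av₀ = (3·1 + 0·0; 0·1 + 2·0) = (3, 0)
w2 = Aw1 = (3·3 + 0·0; 0·3 + 2·0) = (9, 0)
w3 = Aw2 = (27, 0)
Aw3 = (81, 0)
w3·Aw3 = 27·81 + 0·0 = 2187; w3·w3 = 27·27 + 0·0 = 729
λ ≈ 2187/729 = 3.00000

λ ≈ 3.00000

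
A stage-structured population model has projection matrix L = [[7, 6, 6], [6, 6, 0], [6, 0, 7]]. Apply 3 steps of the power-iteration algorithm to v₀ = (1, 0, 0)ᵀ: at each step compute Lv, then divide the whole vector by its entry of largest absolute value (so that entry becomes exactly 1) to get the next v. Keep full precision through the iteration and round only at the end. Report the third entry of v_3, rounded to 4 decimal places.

0.7224

Lv0 = (7.00000, 6.00000, 6.00000); divide by 7.00000 → v1 = (1.00000, 0.85714, 0.85714)
Lv1 = (17.28571, 11.14286, 12.00000); divide by 17.28571 → v2 = (1.00000, 0.64463, 0.69421)
Lv2 = (15.03306, 9.86777, 10.85950); divide by 15.03306 → v3 = (1.00000, 0.65640, 0.72237)
Requested entry of v3: 1314/1819 = 0.7224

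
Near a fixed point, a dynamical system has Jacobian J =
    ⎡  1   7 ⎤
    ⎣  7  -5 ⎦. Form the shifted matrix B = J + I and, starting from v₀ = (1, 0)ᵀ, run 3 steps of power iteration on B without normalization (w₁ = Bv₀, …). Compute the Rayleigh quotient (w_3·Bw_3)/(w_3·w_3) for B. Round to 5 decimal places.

B = J + I has rows (2, 7); (7, -4)
w1 = Bv₀ = (2·1 + 7·0; 7·1 + (-4)·0) = (2, 7)
w2 = Bw1 = (2·2 + 7·7; 7·2 + (-4)·7) = (53, -14)
w3 = Bw2 = (8, 427)
Bw3 = (3005, -1652)
w3·Bw3 = -681364; w3·w3 = 182393; μ ≈ -681364/182393 = -3.73569

-3.73569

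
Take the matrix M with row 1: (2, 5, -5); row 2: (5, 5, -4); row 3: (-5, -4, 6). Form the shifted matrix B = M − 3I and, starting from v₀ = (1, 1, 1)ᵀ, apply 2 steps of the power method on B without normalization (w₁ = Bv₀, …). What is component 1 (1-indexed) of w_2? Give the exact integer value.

B = M − 3I has rows (-1, 5, -5); (5, 2, -4); (-5, -4, 3)
w1 = Bv₀ = ((-1)·1 + 5·1 + (-5)·1; 5·1 + 2·1 + (-4)·1; (-5)·1 + (-4)·1 + 3·1) = (-1, 3, -6)
w2 = Bw1 = ((-1)·(-1) + 5·3 + (-5)·(-6); 5·(-1) + 2·3 + (-4)·(-6); (-5)·(-1) + (-4)·3 + 3·(-6)) = (46, 25, -25)
Requested component of w2: 46

46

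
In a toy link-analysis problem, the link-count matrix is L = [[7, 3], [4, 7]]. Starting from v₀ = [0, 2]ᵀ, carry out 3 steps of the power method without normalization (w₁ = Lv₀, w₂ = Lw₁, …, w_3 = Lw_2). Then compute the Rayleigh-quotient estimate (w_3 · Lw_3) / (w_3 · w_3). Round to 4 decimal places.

w1 = Lv₀ = (6, 14)
w2 = Lw1 = (84, 122)
w3 = Lw2 = (954, 1190)
Lw3 = (10248, 12146)
w3·Lw3 = 954·10248 + 1190·12146 = 24230332; w3·w3 = 954·954 + 1190·1190 = 2326216
λ ≈ 24230332/2326216 = 10.4162

λ ≈ 10.4162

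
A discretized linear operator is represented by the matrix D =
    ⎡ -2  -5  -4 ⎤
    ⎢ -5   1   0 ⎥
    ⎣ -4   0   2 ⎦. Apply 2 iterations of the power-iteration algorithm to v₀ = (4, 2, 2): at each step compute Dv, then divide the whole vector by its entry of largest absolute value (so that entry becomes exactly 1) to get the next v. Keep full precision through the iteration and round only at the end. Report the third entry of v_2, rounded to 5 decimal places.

0.42105

Dv0 = (-26.000000, -18.000000, -12.000000); divide by -26.000000 → v1 = (1.000000, 0.692308, 0.461538)
Dv1 = (-7.307692, -4.307692, -3.076923); divide by -7.307692 → v2 = (1.000000, 0.589474, 0.421053)
Requested entry of v2: 80/190 = 0.42105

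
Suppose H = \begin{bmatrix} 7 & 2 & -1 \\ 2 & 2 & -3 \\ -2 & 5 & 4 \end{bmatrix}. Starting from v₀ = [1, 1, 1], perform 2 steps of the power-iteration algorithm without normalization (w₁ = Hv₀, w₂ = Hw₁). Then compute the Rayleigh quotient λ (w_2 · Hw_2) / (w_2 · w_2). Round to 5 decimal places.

w1 = Hv₀ = (8, 1, 7)
w2 = Hw1 = (51, -3, 17)
Hw2 = (334, 45, -49)
w2·Hw2 = 51·334 + (-3)·45 + 17·(-49) = 16066; w2·w2 = 51·51 + (-3)·(-3) + 17·17 = 2899
λ ≈ 16066/2899 = 5.54191

λ ≈ 5.54191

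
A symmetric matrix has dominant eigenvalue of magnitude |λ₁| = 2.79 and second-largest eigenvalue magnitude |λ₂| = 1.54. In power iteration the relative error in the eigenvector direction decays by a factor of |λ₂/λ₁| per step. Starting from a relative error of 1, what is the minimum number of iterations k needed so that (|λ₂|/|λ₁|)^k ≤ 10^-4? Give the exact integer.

|λ₂/λ₁| = 1.54/2.79 = 0.55197
Need k ≥ ln(10^-4) / ln(0.55197) = -9.2103 / -0.5943 ≈ 15.499
Smallest integer k satisfying the bound: 16

16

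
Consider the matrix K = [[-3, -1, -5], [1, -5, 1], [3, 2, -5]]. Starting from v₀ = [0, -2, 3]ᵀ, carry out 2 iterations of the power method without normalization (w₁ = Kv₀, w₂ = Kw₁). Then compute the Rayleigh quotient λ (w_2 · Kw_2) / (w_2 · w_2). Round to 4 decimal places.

-5.4687

w1 = Kv₀ = (-13, 13, -19)
w2 = Kw1 = (121, -97, 82)
Kw2 = (-676, 688, -241)
w2·Kw2 = 121·(-676) + (-97)·688 + 82·(-241) = -168294; w2·w2 = 121·121 + (-97)·(-97) + 82·82 = 30774
λ ≈ -168294/30774 = -5.4687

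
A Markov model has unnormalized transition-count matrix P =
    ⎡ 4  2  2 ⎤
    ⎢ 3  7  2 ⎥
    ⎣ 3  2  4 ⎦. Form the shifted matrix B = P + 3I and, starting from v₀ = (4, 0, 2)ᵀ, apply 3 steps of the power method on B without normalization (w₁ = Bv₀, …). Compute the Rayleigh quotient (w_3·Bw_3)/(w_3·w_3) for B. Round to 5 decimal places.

B = P + 3I has rows (7, 2, 2); (3, 10, 2); (3, 2, 7)
w1 = Bv₀ = (7·4 + 2·0 + 2·2; 3·4 + 10·0 + 2·2; 3·4 + 2·0 + 7·2) = (32, 16, 26)
w2 = Bw1 = (7·32 + 2·16 + 2·26; 3·32 + 10·16 + 2·26; 3·32 + 2·16 + 7·26) = (308, 308, 310)
w3 = Bw2 = (3392, 4624, 3710)
Bw3 = (40412, 63836, 45394)
w3·Bw3 = 600666908; w3·w3 = 46651140; μ ≈ 600666908/46651140 = 12.87572

12.87572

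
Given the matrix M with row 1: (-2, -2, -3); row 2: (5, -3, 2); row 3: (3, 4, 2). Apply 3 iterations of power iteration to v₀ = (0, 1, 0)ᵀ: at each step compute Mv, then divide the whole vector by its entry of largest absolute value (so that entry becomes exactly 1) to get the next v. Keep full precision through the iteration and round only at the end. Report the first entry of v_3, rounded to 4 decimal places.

-0.3922

Mv0 = (-2.00000, -3.00000, 4.00000); divide by 4.00000 → v1 = (-0.50000, -0.75000, 1.00000)
Mv1 = (-0.50000, 1.75000, -2.50000); divide by -2.50000 → v2 = (0.20000, -0.70000, 1.00000)
Mv2 = (-2.00000, 5.10000, -0.20000); divide by 5.10000 → v3 = (-0.39216, 1.00000, -0.03922)
Requested entry of v3: 20/-51 = -0.3922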